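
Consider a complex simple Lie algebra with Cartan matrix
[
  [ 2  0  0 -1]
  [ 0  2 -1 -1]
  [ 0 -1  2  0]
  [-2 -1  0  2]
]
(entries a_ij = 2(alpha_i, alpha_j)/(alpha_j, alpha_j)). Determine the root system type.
B_4

The matrix has rank 4 with 2's on the diagonal. Reading the off-diagonal entries as Dynkin edges (a single edge where a_ij = a_ji = -1; a double or triple edge where a_ij * a_ji = 2 or 3), the diagram is a chain of 4 nodes with a double edge at one end; the terminal node there is the unique short simple root (B_4). One simple-root ordering that puts it in standard form is (alpha_3, alpha_2, alpha_4, alpha_1). So the algebra is type B_4, i.e. so(9).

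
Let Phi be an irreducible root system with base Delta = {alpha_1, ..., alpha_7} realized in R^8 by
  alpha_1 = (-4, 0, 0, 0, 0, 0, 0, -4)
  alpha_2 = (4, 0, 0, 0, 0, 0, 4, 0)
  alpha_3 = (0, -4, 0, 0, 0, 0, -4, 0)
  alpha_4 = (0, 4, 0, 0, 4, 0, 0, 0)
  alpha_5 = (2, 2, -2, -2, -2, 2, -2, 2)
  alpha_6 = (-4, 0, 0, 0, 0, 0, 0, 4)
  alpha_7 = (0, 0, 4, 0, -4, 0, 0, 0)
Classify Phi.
E_7

Compute the Cartan integers a_ij = 2(alpha_i, alpha_j)/(alpha_j, alpha_j); the resulting 7x7 Cartan matrix is
[[2, -1, 0, 0, -1, 0, 0], [-1, 2, -1, 0, 0, -1, 0], [0, -1, 2, -1, 0, 0, 0], [0, 0, -1, 2, 0, 0, -1], [-1, 0, 0, 0, 2, 0, 0], [0, -1, 0, 0, 0, 2, 0], [0, 0, 0, -1, 0, 0, 2]].
All simple roots have the same length, so the diagram is simply laced. The associated Dynkin diagram is a chain of 6 nodes with one extra node attached to the third node from one end (E_7), so the type is E_7.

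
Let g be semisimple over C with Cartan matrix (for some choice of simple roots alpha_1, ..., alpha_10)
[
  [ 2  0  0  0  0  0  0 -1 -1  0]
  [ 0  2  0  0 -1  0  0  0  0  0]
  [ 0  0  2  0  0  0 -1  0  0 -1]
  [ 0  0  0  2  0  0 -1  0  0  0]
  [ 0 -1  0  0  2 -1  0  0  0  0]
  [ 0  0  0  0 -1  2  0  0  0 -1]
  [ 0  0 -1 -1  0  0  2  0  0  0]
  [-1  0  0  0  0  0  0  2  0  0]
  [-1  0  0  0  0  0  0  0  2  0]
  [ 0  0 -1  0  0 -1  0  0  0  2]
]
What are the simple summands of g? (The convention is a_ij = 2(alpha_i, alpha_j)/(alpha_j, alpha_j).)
The diagram associated to this matrix has two connected components: the simple roots {alpha_1, alpha_8, alpha_9} form a chain of 3 nodes with single edges (A_3), and {alpha_2, alpha_3, alpha_4, alpha_5, alpha_6, alpha_7, alpha_10} form a chain of 7 nodes with single edges (A_7). A semisimple Lie algebra decomposes uniquely as the direct sum of simple ideals, one per connected component of its Dynkin diagram, so g ≅ A_3 ⊕ A_7 (dimension 15 + 63 = 78).

A_3 (sl(4)) ⊕ A_7 (sl(8))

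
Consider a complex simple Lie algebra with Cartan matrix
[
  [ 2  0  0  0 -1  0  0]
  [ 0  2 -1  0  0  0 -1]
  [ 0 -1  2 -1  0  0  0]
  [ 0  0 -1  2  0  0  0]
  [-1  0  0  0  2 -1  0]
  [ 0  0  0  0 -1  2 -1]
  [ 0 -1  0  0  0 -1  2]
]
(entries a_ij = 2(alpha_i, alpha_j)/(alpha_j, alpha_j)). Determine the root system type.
The matrix has rank 7 with 2's on the diagonal. Reading the off-diagonal entries as Dynkin edges (a single edge where a_ij = a_ji = -1; a double or triple edge where a_ij * a_ji = 2 or 3), the diagram is a chain of 7 nodes with single edges (A_7). One simple-root ordering that puts it in standard form is (alpha_1, alpha_5, alpha_6, alpha_7, alpha_2, alpha_3, alpha_4). So the algebra is type A_7, i.e. sl(8).

type A_7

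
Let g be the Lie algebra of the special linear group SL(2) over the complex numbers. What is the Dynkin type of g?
This is sl(2), which has dimension 2^2 - 1 = 3 and rank 2 - 1 = 1 (a Cartan subalgebra is the diagonal traceless matrices). In the classification of classical Lie algebras, the special linear algebra sl(n+1) has type A_n; here n = 1, so the Dynkin diagram is a chain of 1 nodes with single edges (A_1). Hence the type is A_1.

A1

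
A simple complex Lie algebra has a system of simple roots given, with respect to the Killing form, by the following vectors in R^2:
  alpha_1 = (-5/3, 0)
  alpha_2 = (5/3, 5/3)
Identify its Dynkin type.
Compute the Cartan integers a_ij = 2(alpha_i, alpha_j)/(alpha_j, alpha_j); the resulting 2x2 Cartan matrix is
[[2, -1], [-2, 2]].
The roots have two lengths (squared-length ratio 2:1); the short ones are alpha_{1}. The associated Dynkin diagram is a chain of 2 nodes with a double edge at one end; the terminal node there is the unique short simple root (B_2), so the type is B_2 (the algebra so(5)).

B_2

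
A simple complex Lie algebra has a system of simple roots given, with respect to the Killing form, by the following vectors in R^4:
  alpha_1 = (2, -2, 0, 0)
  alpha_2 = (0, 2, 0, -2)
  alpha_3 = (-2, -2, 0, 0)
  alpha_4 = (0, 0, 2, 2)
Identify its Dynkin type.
D_4 (so(8))

Compute the Cartan integers a_ij = 2(alpha_i, alpha_j)/(alpha_j, alpha_j); the resulting 4x4 Cartan matrix is
[[2, -1, 0, 0], [-1, 2, -1, -1], [0, -1, 2, 0], [0, -1, 0, 2]].
All simple roots have the same length, so the diagram is simply laced. The associated Dynkin diagram is a chain of 2 nodes with a fork of two nodes at one end (D_4), so the type is D_4 (the algebra so(8)).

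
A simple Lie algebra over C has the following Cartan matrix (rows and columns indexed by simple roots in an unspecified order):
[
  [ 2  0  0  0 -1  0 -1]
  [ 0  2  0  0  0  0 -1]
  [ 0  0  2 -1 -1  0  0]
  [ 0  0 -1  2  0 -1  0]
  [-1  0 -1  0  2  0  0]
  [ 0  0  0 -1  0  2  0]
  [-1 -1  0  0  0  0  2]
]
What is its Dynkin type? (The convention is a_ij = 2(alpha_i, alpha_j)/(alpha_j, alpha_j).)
The matrix has rank 7 with 2's on the diagonal. Reading the off-diagonal entries as Dynkin edges (a single edge where a_ij = a_ji = -1; a double or triple edge where a_ij * a_ji = 2 or 3), the diagram is a chain of 7 nodes with single edges (A_7). One simple-root ordering that puts it in standard form is (alpha_6, alpha_4, alpha_3, alpha_5, alpha_1, alpha_7, alpha_2). So the algebra is type A_7, i.e. sl(8).

A_7 (sl(8))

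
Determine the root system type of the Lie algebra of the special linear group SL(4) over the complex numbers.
This is sl(4), which has dimension 4^2 - 1 = 15 and rank 4 - 1 = 3 (a Cartan subalgebra is the diagonal traceless matrices). In the classification of classical Lie algebras, the special linear algebra sl(n+1) has type A_n; here n = 3, so the Dynkin diagram is a chain of 3 nodes with single edges (A_3). Hence the type is A_3.

type A_3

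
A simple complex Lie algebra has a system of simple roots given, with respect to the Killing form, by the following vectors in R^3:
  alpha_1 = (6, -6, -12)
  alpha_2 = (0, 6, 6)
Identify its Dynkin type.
G_2

Compute the Cartan integers a_ij = 2(alpha_i, alpha_j)/(alpha_j, alpha_j); the resulting 2x2 Cartan matrix is
[[2, -3], [-1, 2]].
The roots have two lengths (squared-length ratio 3:1); the short ones are alpha_{2}. The associated Dynkin diagram is two nodes joined by a triple edge (G_2), so the type is G_2.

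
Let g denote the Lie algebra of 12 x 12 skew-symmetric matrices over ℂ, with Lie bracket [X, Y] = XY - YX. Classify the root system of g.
This is so(12) with 12 even, which has dimension 12(12-1)/2 = 66 and rank 12/2 = 6. In the classification of classical Lie algebras, the orthogonal algebra so(2n) in an even number of variables has type D_n; here n = 6, so the Dynkin diagram is a chain of 4 nodes with a fork of two nodes at one end (D_6). Hence the type is D_6.

D_6 (so(12))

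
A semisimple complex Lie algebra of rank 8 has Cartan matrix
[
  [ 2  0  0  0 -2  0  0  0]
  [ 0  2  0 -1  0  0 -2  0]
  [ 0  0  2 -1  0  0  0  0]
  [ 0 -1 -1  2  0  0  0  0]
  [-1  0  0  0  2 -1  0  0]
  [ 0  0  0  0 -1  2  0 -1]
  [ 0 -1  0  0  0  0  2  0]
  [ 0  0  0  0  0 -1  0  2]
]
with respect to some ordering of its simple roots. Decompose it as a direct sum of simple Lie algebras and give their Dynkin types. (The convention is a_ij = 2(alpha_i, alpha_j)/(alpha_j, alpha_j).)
The diagram associated to this matrix has two connected components: the simple roots {alpha_2, alpha_3, alpha_4, alpha_7} form a chain of 4 nodes with a double edge at one end; the terminal node there is the unique short simple root (B_4), and {alpha_1, alpha_5, alpha_6, alpha_8} form a chain of 4 nodes with a double edge at one end; the terminal node there is the unique long simple root (C_4). A semisimple Lie algebra decomposes uniquely as the direct sum of simple ideals, one per connected component of its Dynkin diagram, so g ≅ B_4 ⊕ C_4 (dimension 36 + 36 = 72).

B_4 (so(9)) ⊕ C_4 (sp(8))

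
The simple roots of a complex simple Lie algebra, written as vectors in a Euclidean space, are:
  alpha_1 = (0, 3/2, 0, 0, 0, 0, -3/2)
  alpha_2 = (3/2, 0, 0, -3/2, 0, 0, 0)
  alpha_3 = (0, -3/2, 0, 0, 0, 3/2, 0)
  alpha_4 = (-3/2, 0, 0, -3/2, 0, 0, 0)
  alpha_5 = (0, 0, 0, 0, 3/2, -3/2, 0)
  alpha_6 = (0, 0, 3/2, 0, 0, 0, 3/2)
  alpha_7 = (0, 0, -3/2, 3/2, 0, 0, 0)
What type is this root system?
type D_7

Compute the Cartan integers a_ij = 2(alpha_i, alpha_j)/(alpha_j, alpha_j); the resulting 7x7 Cartan matrix is
[[2, 0, -1, 0, 0, -1, 0], [0, 2, 0, 0, 0, 0, -1], [-1, 0, 2, 0, -1, 0, 0], [0, 0, 0, 2, 0, 0, -1], [0, 0, -1, 0, 2, 0, 0], [-1, 0, 0, 0, 0, 2, -1], [0, -1, 0, -1, 0, -1, 2]].
All simple roots have the same length, so the diagram is simply laced. The associated Dynkin diagram is a chain of 5 nodes with a fork of two nodes at one end (D_7), so the type is D_7 (the algebra so(14)).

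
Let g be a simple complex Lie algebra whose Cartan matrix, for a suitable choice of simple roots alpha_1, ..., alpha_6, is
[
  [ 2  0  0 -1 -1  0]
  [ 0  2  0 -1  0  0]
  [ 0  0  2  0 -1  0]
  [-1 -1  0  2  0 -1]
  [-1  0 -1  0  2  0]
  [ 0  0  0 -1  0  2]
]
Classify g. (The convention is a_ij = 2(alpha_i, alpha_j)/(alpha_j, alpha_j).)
D_6

The matrix has rank 6 with 2's on the diagonal. Reading the off-diagonal entries as Dynkin edges (a single edge where a_ij = a_ji = -1; a double or triple edge where a_ij * a_ji = 2 or 3), the diagram is a chain of 4 nodes with a fork of two nodes at one end (D_6). One simple-root ordering that puts it in standard form is (alpha_3, alpha_5, alpha_1, alpha_4, alpha_6, alpha_2). So the algebra is type D_6, i.e. so(12).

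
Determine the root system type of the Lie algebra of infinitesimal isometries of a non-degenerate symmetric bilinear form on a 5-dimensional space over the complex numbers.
This is so(5) with 5 odd, which has dimension 5(5-1)/2 = 10 and rank (5-1)/2 = 2. In the classification of classical Lie algebras, the orthogonal algebra so(2n+1) in an odd number of variables has type B_n; here n = 2, so the Dynkin diagram is a chain of 2 nodes with a double edge at one end; the terminal node there is the unique short simple root (B_2). Hence the type is B_2.

B_2 (so(5))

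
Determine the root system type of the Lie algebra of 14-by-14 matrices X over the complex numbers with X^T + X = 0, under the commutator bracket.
This is so(14) with 14 even, which has dimension 14(14-1)/2 = 91 and rank 14/2 = 7. In the classification of classical Lie algebras, the orthogonal algebra so(2n) in an even number of variables has type D_n; here n = 7, so the Dynkin diagram is a chain of 5 nodes with a fork of two nodes at one end (D_7). Hence the type is D_7.

D_7 (so(14))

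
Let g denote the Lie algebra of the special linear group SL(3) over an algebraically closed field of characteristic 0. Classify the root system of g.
This is sl(3), which has dimension 3^2 - 1 = 8 and rank 3 - 1 = 2 (a Cartan subalgebra is the diagonal traceless matrices). In the classification of classical Lie algebras, the special linear algebra sl(n+1) has type A_n; here n = 2, so the Dynkin diagram is a chain of 2 nodes with single edges (A_2). Hence the type is A_2.

type A_2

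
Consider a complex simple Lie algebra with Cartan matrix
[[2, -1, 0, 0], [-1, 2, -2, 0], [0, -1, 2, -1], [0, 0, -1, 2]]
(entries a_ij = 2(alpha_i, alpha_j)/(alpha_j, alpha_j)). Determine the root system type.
type F_4

The matrix has rank 4 with 2's on the diagonal. Reading the off-diagonal entries as Dynkin edges (a single edge where a_ij = a_ji = -1; a double or triple edge where a_ij * a_ji = 2 or 3), the diagram is a chain of 4 nodes with a double edge between the middle two (F_4). One simple-root ordering that puts it in standard form is (alpha_1, alpha_2, alpha_3, alpha_4). So the algebra is type F_4.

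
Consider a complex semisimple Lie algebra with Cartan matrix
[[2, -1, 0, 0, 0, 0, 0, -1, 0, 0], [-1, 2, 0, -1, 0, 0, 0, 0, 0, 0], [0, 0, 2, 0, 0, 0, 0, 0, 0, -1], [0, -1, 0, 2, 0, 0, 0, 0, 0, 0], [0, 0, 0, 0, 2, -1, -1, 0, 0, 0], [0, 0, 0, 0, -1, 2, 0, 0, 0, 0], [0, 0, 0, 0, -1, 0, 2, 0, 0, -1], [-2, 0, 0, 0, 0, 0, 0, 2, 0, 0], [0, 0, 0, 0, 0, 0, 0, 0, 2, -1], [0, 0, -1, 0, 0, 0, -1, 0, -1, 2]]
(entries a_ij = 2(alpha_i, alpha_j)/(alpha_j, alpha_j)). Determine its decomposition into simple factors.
The diagram associated to this matrix has two connected components: the simple roots {alpha_1, alpha_2, alpha_4, alpha_8} form a chain of 4 nodes with a double edge at one end; the terminal node there is the unique long simple root (C_4), and {alpha_3, alpha_5, alpha_6, alpha_7, alpha_9, alpha_10} form a chain of 4 nodes with a fork of two nodes at one end (D_6). A semisimple Lie algebra decomposes uniquely as the direct sum of simple ideals, one per connected component of its Dynkin diagram, so g ≅ C_4 ⊕ D_6 (dimension 36 + 66 = 102).

C_4 (sp(8)) + D_6 (so(12))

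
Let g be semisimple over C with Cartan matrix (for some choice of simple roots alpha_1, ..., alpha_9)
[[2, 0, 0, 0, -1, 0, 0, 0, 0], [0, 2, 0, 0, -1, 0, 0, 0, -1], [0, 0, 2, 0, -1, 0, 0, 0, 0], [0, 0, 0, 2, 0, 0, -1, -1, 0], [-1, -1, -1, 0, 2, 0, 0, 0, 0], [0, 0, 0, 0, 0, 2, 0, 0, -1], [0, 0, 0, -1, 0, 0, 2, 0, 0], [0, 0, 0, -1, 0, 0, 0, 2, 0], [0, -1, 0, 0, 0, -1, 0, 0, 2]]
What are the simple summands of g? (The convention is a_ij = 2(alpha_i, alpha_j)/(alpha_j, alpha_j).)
The diagram associated to this matrix has two connected components: the simple roots {alpha_4, alpha_7, alpha_8} form a chain of 3 nodes with single edges (A_3), and {alpha_1, alpha_2, alpha_3, alpha_5, alpha_6, alpha_9} form a chain of 4 nodes with a fork of two nodes at one end (D_6). A semisimple Lie algebra decomposes uniquely as the direct sum of simple ideals, one per connected component of its Dynkin diagram, so g ≅ A_3 ⊕ D_6 (dimension 15 + 66 = 81).

A_3 + D_6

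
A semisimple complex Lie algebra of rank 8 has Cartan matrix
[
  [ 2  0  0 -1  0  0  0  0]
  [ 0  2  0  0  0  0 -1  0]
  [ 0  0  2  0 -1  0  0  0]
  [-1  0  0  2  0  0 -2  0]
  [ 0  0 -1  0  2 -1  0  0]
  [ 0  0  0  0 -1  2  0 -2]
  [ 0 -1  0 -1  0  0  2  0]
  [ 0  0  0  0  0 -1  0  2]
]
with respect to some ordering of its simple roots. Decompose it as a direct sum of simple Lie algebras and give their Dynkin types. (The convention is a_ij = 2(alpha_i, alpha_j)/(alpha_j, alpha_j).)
B_4 + F_4

The diagram associated to this matrix has two connected components: the simple roots {alpha_3, alpha_5, alpha_6, alpha_8} form a chain of 4 nodes with a double edge at one end; the terminal node there is the unique short simple root (B_4), and {alpha_1, alpha_2, alpha_4, alpha_7} form a chain of 4 nodes with a double edge between the middle two (F_4). A semisimple Lie algebra decomposes uniquely as the direct sum of simple ideals, one per connected component of its Dynkin diagram, so g ≅ B_4 ⊕ F_4 (dimension 36 + 52 = 88).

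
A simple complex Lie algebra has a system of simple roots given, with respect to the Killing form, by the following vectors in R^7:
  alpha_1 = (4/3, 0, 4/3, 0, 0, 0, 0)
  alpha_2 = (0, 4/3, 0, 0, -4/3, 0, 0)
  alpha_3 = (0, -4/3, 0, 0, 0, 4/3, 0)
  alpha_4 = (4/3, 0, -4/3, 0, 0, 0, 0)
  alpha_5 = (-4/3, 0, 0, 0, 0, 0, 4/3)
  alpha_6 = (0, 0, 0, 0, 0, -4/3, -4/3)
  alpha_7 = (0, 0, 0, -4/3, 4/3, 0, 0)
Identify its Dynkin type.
Compute the Cartan integers a_ij = 2(alpha_i, alpha_j)/(alpha_j, alpha_j); the resulting 7x7 Cartan matrix is
[[2, 0, 0, 0, -1, 0, 0], [0, 2, -1, 0, 0, 0, -1], [0, -1, 2, 0, 0, -1, 0], [0, 0, 0, 2, -1, 0, 0], [-1, 0, 0, -1, 2, -1, 0], [0, 0, -1, 0, -1, 2, 0], [0, -1, 0, 0, 0, 0, 2]].
All simple roots have the same length, so the diagram is simply laced. The associated Dynkin diagram is a chain of 5 nodes with a fork of two nodes at one end (D_7), so the type is D_7 (the algebra so(14)).

D_7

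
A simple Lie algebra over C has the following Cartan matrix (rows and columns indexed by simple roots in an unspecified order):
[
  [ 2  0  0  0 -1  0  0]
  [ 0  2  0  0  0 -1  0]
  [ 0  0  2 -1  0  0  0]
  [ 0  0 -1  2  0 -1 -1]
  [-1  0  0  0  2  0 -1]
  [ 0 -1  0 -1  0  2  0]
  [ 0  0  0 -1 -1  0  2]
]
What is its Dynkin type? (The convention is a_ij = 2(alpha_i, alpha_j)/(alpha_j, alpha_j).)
The matrix has rank 7 with 2's on the diagonal. Reading the off-diagonal entries as Dynkin edges (a single edge where a_ij = a_ji = -1; a double or triple edge where a_ij * a_ji = 2 or 3), the diagram is a chain of 6 nodes with one extra node attached to the third node from one end (E_7). One simple-root ordering that puts it in standard form is (alpha_2, alpha_3, alpha_6, alpha_4, alpha_7, alpha_5, alpha_1). So the algebra is type E_7.

E_7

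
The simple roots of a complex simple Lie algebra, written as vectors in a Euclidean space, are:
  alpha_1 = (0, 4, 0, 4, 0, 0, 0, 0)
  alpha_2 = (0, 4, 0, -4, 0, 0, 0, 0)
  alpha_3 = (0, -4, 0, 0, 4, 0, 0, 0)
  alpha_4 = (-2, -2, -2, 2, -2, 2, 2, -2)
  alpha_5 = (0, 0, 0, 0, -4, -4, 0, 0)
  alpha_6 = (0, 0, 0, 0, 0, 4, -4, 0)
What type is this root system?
Compute the Cartan integers a_ij = 2(alpha_i, alpha_j)/(alpha_j, alpha_j); the resulting 6x6 Cartan matrix is
[[2, 0, -1, 0, 0, 0], [0, 2, -1, -1, 0, 0], [-1, -1, 2, 0, -1, 0], [0, -1, 0, 2, 0, 0], [0, 0, -1, 0, 2, -1], [0, 0, 0, 0, -1, 2]].
All simple roots have the same length, so the diagram is simply laced. The associated Dynkin diagram is a chain of 5 nodes with one extra node attached to the third node from one end (E_6), so the type is E_6.

E_6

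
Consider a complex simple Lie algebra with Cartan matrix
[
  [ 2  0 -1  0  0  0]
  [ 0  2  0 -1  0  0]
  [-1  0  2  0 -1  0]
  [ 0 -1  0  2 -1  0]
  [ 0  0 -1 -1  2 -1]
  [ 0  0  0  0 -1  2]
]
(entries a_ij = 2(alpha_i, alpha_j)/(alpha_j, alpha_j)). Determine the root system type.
type E_6

The matrix has rank 6 with 2's on the diagonal. Reading the off-diagonal entries as Dynkin edges (a single edge where a_ij = a_ji = -1; a double or triple edge where a_ij * a_ji = 2 or 3), the diagram is a chain of 5 nodes with one extra node attached to the third node from one end (E_6). One simple-root ordering that puts it in standard form is (alpha_2, alpha_6, alpha_4, alpha_5, alpha_3, alpha_1). So the algebra is type E_6.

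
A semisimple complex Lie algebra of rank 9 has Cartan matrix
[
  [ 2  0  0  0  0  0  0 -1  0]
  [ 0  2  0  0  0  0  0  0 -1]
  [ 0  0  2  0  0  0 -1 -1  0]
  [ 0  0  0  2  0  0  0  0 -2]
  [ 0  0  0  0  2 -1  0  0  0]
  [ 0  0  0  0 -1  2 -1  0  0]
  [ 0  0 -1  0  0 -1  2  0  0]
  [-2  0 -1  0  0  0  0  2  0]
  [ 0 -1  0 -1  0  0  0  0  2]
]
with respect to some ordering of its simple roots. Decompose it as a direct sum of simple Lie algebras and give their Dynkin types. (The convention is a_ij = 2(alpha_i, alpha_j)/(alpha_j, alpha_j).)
B6 ⊕ C3

The diagram associated to this matrix has two connected components: the simple roots {alpha_1, alpha_3, alpha_5, alpha_6, alpha_7, alpha_8} form a chain of 6 nodes with a double edge at one end; the terminal node there is the unique short simple root (B_6), and {alpha_2, alpha_4, alpha_9} form a chain of 3 nodes with a double edge at one end; the terminal node there is the unique long simple root (C_3). A semisimple Lie algebra decomposes uniquely as the direct sum of simple ideals, one per connected component of its Dynkin diagram, so g ≅ B_6 ⊕ C_3 (dimension 78 + 21 = 99).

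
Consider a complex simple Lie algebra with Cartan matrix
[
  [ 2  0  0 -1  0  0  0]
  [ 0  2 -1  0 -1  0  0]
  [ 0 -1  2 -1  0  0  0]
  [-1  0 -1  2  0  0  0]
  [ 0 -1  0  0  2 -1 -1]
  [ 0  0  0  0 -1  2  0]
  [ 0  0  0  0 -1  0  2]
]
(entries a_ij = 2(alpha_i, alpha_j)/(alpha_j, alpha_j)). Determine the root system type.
The matrix has rank 7 with 2's on the diagonal. Reading the off-diagonal entries as Dynkin edges (a single edge where a_ij = a_ji = -1; a double or triple edge where a_ij * a_ji = 2 or 3), the diagram is a chain of 5 nodes with a fork of two nodes at one end (D_7). One simple-root ordering that puts it in standard form is (alpha_1, alpha_4, alpha_3, alpha_2, alpha_5, alpha_7, alpha_6). So the algebra is type D_7, i.e. so(14).

type D_7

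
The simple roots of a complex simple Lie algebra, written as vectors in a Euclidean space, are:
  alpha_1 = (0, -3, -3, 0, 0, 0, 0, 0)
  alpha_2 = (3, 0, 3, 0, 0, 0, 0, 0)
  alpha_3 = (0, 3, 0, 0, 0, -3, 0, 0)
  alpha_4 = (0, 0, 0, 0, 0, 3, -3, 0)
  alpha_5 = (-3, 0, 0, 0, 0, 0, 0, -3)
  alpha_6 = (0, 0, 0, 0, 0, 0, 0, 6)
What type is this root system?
type C_6

Compute the Cartan integers a_ij = 2(alpha_i, alpha_j)/(alpha_j, alpha_j); the resulting 6x6 Cartan matrix is
[[2, -1, -1, 0, 0, 0], [-1, 2, 0, 0, -1, 0], [-1, 0, 2, -1, 0, 0], [0, 0, -1, 2, 0, 0], [0, -1, 0, 0, 2, -1], [0, 0, 0, 0, -2, 2]].
The roots have two lengths (squared-length ratio 2:1); the short ones are alpha_{1,2,3,4,5}. The associated Dynkin diagram is a chain of 6 nodes with a double edge at one end; the terminal node there is the unique long simple root (C_6), so the type is C_6 (the algebra sp(12)).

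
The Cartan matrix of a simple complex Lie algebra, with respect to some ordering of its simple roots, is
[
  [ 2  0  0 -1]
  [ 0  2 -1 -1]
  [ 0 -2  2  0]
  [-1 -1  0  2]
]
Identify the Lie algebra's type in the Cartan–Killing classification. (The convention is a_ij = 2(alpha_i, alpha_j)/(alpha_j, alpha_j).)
The matrix has rank 4 with 2's on the diagonal. Reading the off-diagonal entries as Dynkin edges (a single edge where a_ij = a_ji = -1; a double or triple edge where a_ij * a_ji = 2 or 3), the diagram is a chain of 4 nodes with a double edge at one end; the terminal node there is the unique long simple root (C_4). One simple-root ordering that puts it in standard form is (alpha_1, alpha_4, alpha_2, alpha_3). So the algebra is type C_4, i.e. sp(8).

C_4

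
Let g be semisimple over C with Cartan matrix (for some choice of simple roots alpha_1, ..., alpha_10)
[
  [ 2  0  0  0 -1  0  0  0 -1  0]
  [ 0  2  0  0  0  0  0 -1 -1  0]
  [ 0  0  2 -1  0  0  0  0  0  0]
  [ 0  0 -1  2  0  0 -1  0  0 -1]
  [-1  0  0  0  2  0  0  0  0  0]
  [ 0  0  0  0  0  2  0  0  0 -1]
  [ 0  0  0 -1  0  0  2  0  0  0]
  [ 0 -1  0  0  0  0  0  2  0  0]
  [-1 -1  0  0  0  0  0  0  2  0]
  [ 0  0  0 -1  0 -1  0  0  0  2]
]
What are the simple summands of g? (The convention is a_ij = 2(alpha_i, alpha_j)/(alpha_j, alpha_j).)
The diagram associated to this matrix has two connected components: the simple roots {alpha_1, alpha_2, alpha_5, alpha_8, alpha_9} form a chain of 5 nodes with single edges (A_5), and {alpha_3, alpha_4, alpha_6, alpha_7, alpha_10} form a chain of 3 nodes with a fork of two nodes at one end (D_5). A semisimple Lie algebra decomposes uniquely as the direct sum of simple ideals, one per connected component of its Dynkin diagram, so g ≅ A_5 ⊕ D_5 (dimension 35 + 45 = 80).

type A_5 + type D_5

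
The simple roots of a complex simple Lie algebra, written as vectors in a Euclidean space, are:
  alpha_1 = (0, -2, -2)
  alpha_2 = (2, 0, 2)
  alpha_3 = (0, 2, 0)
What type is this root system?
type B_3

Compute the Cartan integers a_ij = 2(alpha_i, alpha_j)/(alpha_j, alpha_j); the resulting 3x3 Cartan matrix is
[[2, -1, -2], [-1, 2, 0], [-1, 0, 2]].
The roots have two lengths (squared-length ratio 2:1); the short ones are alpha_{3}. The associated Dynkin diagram is a chain of 3 nodes with a double edge at one end; the terminal node there is the unique short simple root (B_3), so the type is B_3 (the algebra so(7)).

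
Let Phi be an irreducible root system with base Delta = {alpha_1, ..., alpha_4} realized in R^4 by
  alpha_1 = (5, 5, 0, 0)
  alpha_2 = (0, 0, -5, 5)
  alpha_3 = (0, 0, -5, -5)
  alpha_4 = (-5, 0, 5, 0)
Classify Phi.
D_4 (so(8))

Compute the Cartan integers a_ij = 2(alpha_i, alpha_j)/(alpha_j, alpha_j); the resulting 4x4 Cartan matrix is
[[2, 0, 0, -1], [0, 2, 0, -1], [0, 0, 2, -1], [-1, -1, -1, 2]].
All simple roots have the same length, so the diagram is simply laced. The associated Dynkin diagram is a chain of 2 nodes with a fork of two nodes at one end (D_4), so the type is D_4 (the algebra so(8)).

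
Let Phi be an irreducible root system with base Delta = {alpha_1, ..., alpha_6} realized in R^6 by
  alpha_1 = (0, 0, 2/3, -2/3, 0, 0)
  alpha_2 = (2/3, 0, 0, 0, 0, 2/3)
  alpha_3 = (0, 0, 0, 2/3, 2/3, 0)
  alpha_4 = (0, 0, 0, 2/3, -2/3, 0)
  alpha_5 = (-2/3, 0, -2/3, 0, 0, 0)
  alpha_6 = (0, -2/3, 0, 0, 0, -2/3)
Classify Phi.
D_6 (so(12))

Compute the Cartan integers a_ij = 2(alpha_i, alpha_j)/(alpha_j, alpha_j); the resulting 6x6 Cartan matrix is
[[2, 0, -1, -1, -1, 0], [0, 2, 0, 0, -1, -1], [-1, 0, 2, 0, 0, 0], [-1, 0, 0, 2, 0, 0], [-1, -1, 0, 0, 2, 0], [0, -1, 0, 0, 0, 2]].
All simple roots have the same length, so the diagram is simply laced. The associated Dynkin diagram is a chain of 4 nodes with a fork of two nodes at one end (D_6), so the type is D_6 (the algebra so(12)).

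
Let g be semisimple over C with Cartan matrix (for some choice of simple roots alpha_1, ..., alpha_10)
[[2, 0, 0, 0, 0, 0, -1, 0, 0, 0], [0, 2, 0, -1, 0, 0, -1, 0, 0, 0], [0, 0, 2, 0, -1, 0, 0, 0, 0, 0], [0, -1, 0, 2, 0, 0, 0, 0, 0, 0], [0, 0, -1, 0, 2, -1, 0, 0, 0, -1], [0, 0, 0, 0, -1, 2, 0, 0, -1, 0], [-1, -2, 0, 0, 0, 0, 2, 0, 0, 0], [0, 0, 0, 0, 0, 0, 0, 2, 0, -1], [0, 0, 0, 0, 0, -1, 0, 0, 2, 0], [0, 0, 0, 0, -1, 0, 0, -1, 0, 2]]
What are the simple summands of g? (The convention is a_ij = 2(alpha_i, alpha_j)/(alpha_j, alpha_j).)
The diagram associated to this matrix has two connected components: the simple roots {alpha_3, alpha_5, alpha_6, alpha_8, alpha_9, alpha_10} form a chain of 5 nodes with one extra node attached to the third node from one end (E_6), and {alpha_1, alpha_2, alpha_4, alpha_7} form a chain of 4 nodes with a double edge between the middle two (F_4). A semisimple Lie algebra decomposes uniquely as the direct sum of simple ideals, one per connected component of its Dynkin diagram, so g ≅ E_6 ⊕ F_4 (dimension 78 + 52 = 130).

type E_6 + type F_4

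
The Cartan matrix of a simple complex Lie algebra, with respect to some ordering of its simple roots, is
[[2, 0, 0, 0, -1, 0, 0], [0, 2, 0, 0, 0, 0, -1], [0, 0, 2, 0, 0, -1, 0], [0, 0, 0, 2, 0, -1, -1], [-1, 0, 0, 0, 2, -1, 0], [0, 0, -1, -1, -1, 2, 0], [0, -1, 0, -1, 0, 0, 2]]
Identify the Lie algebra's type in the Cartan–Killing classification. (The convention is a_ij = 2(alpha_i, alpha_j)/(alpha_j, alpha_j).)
E7

The matrix has rank 7 with 2's on the diagonal. Reading the off-diagonal entries as Dynkin edges (a single edge where a_ij = a_ji = -1; a double or triple edge where a_ij * a_ji = 2 or 3), the diagram is a chain of 6 nodes with one extra node attached to the third node from one end (E_7). One simple-root ordering that puts it in standard form is (alpha_1, alpha_3, alpha_5, alpha_6, alpha_4, alpha_7, alpha_2). So the algebra is type E_7.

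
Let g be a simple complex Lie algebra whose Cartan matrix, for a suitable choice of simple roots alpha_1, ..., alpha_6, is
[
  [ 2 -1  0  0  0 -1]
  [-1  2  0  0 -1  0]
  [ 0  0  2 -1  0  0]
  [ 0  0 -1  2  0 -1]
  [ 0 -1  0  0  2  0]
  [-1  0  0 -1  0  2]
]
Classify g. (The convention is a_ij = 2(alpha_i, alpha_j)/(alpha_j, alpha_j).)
type A_6

The matrix has rank 6 with 2's on the diagonal. Reading the off-diagonal entries as Dynkin edges (a single edge where a_ij = a_ji = -1; a double or triple edge where a_ij * a_ji = 2 or 3), the diagram is a chain of 6 nodes with single edges (A_6). One simple-root ordering that puts it in standard form is (alpha_3, alpha_4, alpha_6, alpha_1, alpha_2, alpha_5). So the algebra is type A_6, i.e. sl(7).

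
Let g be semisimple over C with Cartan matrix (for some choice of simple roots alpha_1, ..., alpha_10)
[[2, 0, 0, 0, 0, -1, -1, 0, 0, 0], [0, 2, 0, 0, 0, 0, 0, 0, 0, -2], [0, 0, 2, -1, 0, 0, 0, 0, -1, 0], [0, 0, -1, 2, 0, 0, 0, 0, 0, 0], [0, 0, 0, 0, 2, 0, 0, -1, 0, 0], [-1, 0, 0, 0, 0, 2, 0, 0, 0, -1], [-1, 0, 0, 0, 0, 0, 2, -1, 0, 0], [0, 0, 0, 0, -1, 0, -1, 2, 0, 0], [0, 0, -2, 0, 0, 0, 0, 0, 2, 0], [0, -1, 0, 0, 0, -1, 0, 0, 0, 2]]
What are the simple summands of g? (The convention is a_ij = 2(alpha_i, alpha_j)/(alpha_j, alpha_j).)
The diagram associated to this matrix has two connected components: the simple roots {alpha_3, alpha_4, alpha_9} form a chain of 3 nodes with a double edge at one end; the terminal node there is the unique long simple root (C_3), and {alpha_1, alpha_2, alpha_5, alpha_6, alpha_7, alpha_8, alpha_10} form a chain of 7 nodes with a double edge at one end; the terminal node there is the unique long simple root (C_7). A semisimple Lie algebra decomposes uniquely as the direct sum of simple ideals, one per connected component of its Dynkin diagram, so g ≅ C_3 ⊕ C_7 (dimension 21 + 105 = 126).

C_3 ⊕ C_7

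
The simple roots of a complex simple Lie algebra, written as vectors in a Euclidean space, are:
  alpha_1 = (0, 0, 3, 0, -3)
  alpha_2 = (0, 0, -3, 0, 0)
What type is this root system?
B_2 (so(5))

Compute the Cartan integers a_ij = 2(alpha_i, alpha_j)/(alpha_j, alpha_j); the resulting 2x2 Cartan matrix is
[[2, -2], [-1, 2]].
The roots have two lengths (squared-length ratio 2:1); the short ones are alpha_{2}. The associated Dynkin diagram is a chain of 2 nodes with a double edge at one end; the terminal node there is the unique short simple root (B_2), so the type is B_2 (the algebra so(5)).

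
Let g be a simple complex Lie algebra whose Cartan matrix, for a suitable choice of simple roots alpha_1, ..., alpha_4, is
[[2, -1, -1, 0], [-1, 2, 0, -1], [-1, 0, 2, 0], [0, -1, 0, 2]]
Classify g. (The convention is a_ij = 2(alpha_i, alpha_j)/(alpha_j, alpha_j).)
The matrix has rank 4 with 2's on the diagonal. Reading the off-diagonal entries as Dynkin edges (a single edge where a_ij = a_ji = -1; a double or triple edge where a_ij * a_ji = 2 or 3), the diagram is a chain of 4 nodes with single edges (A_4). One simple-root ordering that puts it in standard form is (alpha_3, alpha_1, alpha_2, alpha_4). So the algebra is type A_4, i.e. sl(5).

A_4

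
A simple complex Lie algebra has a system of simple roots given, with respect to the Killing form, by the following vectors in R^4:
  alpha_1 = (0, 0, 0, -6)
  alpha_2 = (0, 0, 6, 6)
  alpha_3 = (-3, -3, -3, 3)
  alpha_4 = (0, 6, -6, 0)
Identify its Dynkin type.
Compute the Cartan integers a_ij = 2(alpha_i, alpha_j)/(alpha_j, alpha_j); the resulting 4x4 Cartan matrix is
[[2, -1, -1, 0], [-2, 2, 0, -1], [-1, 0, 2, 0], [0, -1, 0, 2]].
The roots have two lengths (squared-length ratio 2:1); the short ones are alpha_{1,3}. The associated Dynkin diagram is a chain of 4 nodes with a double edge between the middle two (F_4), so the type is F_4.

F_4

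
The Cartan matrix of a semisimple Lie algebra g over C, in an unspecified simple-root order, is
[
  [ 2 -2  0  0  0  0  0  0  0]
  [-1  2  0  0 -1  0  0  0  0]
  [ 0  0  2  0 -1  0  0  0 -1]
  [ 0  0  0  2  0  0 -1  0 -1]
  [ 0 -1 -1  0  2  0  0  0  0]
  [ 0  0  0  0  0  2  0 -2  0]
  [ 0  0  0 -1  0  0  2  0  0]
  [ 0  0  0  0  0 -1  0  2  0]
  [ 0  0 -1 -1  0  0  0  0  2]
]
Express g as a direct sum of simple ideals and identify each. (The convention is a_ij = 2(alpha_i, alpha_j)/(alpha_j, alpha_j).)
B_2 ⊕ C_7

The diagram associated to this matrix has two connected components: the simple roots {alpha_6, alpha_8} form a chain of 2 nodes with a double edge at one end; the terminal node there is the unique short simple root (B_2), and {alpha_1, alpha_2, alpha_3, alpha_4, alpha_5, alpha_7, alpha_9} form a chain of 7 nodes with a double edge at one end; the terminal node there is the unique long simple root (C_7). A semisimple Lie algebra decomposes uniquely as the direct sum of simple ideals, one per connected component of its Dynkin diagram, so g ≅ B_2 ⊕ C_7 (dimension 10 + 105 = 115).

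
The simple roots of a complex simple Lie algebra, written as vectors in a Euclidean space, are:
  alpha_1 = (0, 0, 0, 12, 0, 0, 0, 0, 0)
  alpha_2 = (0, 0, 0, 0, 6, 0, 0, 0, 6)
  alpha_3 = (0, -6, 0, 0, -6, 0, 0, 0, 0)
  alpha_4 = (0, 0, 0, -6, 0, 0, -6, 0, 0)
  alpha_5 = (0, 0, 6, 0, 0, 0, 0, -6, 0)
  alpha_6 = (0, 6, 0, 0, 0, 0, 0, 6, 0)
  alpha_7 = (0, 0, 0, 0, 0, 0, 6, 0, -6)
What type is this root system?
type C_7

Compute the Cartan integers a_ij = 2(alpha_i, alpha_j)/(alpha_j, alpha_j); the resulting 7x7 Cartan matrix is
[[2, 0, 0, -2, 0, 0, 0], [0, 2, -1, 0, 0, 0, -1], [0, -1, 2, 0, 0, -1, 0], [-1, 0, 0, 2, 0, 0, -1], [0, 0, 0, 0, 2, -1, 0], [0, 0, -1, 0, -1, 2, 0], [0, -1, 0, -1, 0, 0, 2]].
The roots have two lengths (squared-length ratio 2:1); the short ones are alpha_{2,3,4,5,6,7}. The associated Dynkin diagram is a chain of 7 nodes with a double edge at one end; the terminal node there is the unique long simple root (C_7), so the type is C_7 (the algebra sp(14)).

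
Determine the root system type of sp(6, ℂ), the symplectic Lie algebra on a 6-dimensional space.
type C_3

This is sp(6), which has dimension 6(6+1)/2 = 21 and rank 6/2 = 3. In the classification of classical Lie algebras, the symplectic algebra sp(2n) has type C_n; here n = 3, so the Dynkin diagram is a chain of 3 nodes with a double edge at one end; the terminal node there is the unique long simple root (C_3). Hence the type is C_3.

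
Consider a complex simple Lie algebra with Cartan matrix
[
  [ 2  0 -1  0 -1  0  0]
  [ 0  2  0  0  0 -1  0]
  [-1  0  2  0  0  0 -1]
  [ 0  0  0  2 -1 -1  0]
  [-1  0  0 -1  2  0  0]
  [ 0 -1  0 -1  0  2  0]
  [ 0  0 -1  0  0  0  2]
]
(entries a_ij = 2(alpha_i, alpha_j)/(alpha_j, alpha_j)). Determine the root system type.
A7

The matrix has rank 7 with 2's on the diagonal. Reading the off-diagonal entries as Dynkin edges (a single edge where a_ij = a_ji = -1; a double or triple edge where a_ij * a_ji = 2 or 3), the diagram is a chain of 7 nodes with single edges (A_7). One simple-root ordering that puts it in standard form is (alpha_7, alpha_3, alpha_1, alpha_5, alpha_4, alpha_6, alpha_2). So the algebra is type A_7, i.e. sl(8).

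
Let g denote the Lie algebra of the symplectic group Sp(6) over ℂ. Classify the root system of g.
C3

This is sp(6), which has dimension 6(6+1)/2 = 21 and rank 6/2 = 3. In the classification of classical Lie algebras, the symplectic algebra sp(2n) has type C_n; here n = 3, so the Dynkin diagram is a chain of 3 nodes with a double edge at one end; the terminal node there is the unique long simple root (C_3). Hence the type is C_3.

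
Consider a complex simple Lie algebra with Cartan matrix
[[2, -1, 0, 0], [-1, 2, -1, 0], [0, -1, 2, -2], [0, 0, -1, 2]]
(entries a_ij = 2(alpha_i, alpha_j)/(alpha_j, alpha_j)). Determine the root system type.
B_4 (so(9))

The matrix has rank 4 with 2's on the diagonal. Reading the off-diagonal entries as Dynkin edges (a single edge where a_ij = a_ji = -1; a double or triple edge where a_ij * a_ji = 2 or 3), the diagram is a chain of 4 nodes with a double edge at one end; the terminal node there is the unique short simple root (B_4). One simple-root ordering that puts it in standard form is (alpha_1, alpha_2, alpha_3, alpha_4). So the algebra is type B_4, i.e. so(9).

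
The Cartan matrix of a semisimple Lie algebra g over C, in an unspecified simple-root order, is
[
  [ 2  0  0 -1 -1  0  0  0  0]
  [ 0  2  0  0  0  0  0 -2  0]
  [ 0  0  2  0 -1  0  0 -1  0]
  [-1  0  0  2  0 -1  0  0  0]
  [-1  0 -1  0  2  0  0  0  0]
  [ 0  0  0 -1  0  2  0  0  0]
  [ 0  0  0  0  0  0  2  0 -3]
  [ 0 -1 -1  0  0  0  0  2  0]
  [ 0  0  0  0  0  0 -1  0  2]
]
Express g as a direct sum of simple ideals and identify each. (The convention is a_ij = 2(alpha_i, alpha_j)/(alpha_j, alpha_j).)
The diagram associated to this matrix has two connected components: the simple roots {alpha_1, alpha_2, alpha_3, alpha_4, alpha_5, alpha_6, alpha_8} form a chain of 7 nodes with a double edge at one end; the terminal node there is the unique long simple root (C_7), and {alpha_7, alpha_9} form two nodes joined by a triple edge (G_2). A semisimple Lie algebra decomposes uniquely as the direct sum of simple ideals, one per connected component of its Dynkin diagram, so g ≅ C_7 ⊕ G_2 (dimension 105 + 14 = 119).

type C_7 ⊕ type G_2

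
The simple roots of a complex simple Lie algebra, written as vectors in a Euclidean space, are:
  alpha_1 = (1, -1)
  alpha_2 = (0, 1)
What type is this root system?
Compute the Cartan integers a_ij = 2(alpha_i, alpha_j)/(alpha_j, alpha_j); the resulting 2x2 Cartan matrix is
[[2, -2], [-1, 2]].
The roots have two lengths (squared-length ratio 2:1); the short ones are alpha_{2}. The associated Dynkin diagram is a chain of 2 nodes with a double edge at one end; the terminal node there is the unique short simple root (B_2), so the type is B_2 (the algebra so(5)).

B2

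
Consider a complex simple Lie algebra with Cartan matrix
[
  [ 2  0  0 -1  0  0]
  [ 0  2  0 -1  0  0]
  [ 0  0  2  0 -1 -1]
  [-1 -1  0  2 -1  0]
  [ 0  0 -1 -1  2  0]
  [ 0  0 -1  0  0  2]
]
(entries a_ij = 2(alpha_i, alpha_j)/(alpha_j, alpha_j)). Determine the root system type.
The matrix has rank 6 with 2's on the diagonal. Reading the off-diagonal entries as Dynkin edges (a single edge where a_ij = a_ji = -1; a double or triple edge where a_ij * a_ji = 2 or 3), the diagram is a chain of 4 nodes with a fork of two nodes at one end (D_6). One simple-root ordering that puts it in standard form is (alpha_6, alpha_3, alpha_5, alpha_4, alpha_1, alpha_2). So the algebra is type D_6, i.e. so(12).

D6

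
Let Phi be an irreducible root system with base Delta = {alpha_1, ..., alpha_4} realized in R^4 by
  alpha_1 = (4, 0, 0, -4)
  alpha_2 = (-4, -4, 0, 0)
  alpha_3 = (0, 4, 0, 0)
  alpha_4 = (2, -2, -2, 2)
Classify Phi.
Compute the Cartan integers a_ij = 2(alpha_i, alpha_j)/(alpha_j, alpha_j); the resulting 4x4 Cartan matrix is
[[2, -1, 0, 0], [-1, 2, -2, 0], [0, -1, 2, -1], [0, 0, -1, 2]].
The roots have two lengths (squared-length ratio 2:1); the short ones are alpha_{3,4}. The associated Dynkin diagram is a chain of 4 nodes with a double edge between the middle two (F_4), so the type is F_4.

F4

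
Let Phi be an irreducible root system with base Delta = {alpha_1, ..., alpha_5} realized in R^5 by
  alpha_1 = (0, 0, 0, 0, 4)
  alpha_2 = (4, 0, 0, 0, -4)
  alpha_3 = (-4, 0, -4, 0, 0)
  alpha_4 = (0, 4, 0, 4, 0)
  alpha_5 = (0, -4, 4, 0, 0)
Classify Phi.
B_5 (so(11))

Compute the Cartan integers a_ij = 2(alpha_i, alpha_j)/(alpha_j, alpha_j); the resulting 5x5 Cartan matrix is
[[2, -1, 0, 0, 0], [-2, 2, -1, 0, 0], [0, -1, 2, 0, -1], [0, 0, 0, 2, -1], [0, 0, -1, -1, 2]].
The roots have two lengths (squared-length ratio 2:1); the short ones are alpha_{1}. The associated Dynkin diagram is a chain of 5 nodes with a double edge at one end; the terminal node there is the unique short simple root (B_5), so the type is B_5 (the algebra so(11)).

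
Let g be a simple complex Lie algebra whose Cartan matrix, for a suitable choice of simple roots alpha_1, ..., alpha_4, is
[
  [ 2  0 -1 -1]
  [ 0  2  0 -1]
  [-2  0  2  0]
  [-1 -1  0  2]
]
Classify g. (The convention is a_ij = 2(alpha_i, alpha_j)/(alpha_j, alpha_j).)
The matrix has rank 4 with 2's on the diagonal. Reading the off-diagonal entries as Dynkin edges (a single edge where a_ij = a_ji = -1; a double or triple edge where a_ij * a_ji = 2 or 3), the diagram is a chain of 4 nodes with a double edge at one end; the terminal node there is the unique long simple root (C_4). One simple-root ordering that puts it in standard form is (alpha_2, alpha_4, alpha_1, alpha_3). So the algebra is type C_4, i.e. sp(8).

C_4 (sp(8))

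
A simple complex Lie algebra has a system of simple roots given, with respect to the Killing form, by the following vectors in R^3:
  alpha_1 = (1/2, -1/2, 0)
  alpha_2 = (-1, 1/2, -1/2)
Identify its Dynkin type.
G_2

Compute the Cartan integers a_ij = 2(alpha_i, alpha_j)/(alpha_j, alpha_j); the resulting 2x2 Cartan matrix is
[[2, -1], [-3, 2]].
The roots have two lengths (squared-length ratio 3:1); the short ones are alpha_{1}. The associated Dynkin diagram is two nodes joined by a triple edge (G_2), so the type is G_2.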